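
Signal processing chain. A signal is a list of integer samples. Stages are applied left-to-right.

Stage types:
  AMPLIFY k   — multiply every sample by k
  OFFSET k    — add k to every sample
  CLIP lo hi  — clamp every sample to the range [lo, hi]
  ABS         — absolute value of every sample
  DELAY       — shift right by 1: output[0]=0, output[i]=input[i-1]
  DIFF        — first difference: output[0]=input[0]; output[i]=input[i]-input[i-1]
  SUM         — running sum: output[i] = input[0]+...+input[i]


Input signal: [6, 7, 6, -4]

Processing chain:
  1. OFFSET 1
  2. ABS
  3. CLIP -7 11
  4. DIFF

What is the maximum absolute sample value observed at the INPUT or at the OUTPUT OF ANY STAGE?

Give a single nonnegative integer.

Answer: 8

Derivation:
Input: [6, 7, 6, -4] (max |s|=7)
Stage 1 (OFFSET 1): 6+1=7, 7+1=8, 6+1=7, -4+1=-3 -> [7, 8, 7, -3] (max |s|=8)
Stage 2 (ABS): |7|=7, |8|=8, |7|=7, |-3|=3 -> [7, 8, 7, 3] (max |s|=8)
Stage 3 (CLIP -7 11): clip(7,-7,11)=7, clip(8,-7,11)=8, clip(7,-7,11)=7, clip(3,-7,11)=3 -> [7, 8, 7, 3] (max |s|=8)
Stage 4 (DIFF): s[0]=7, 8-7=1, 7-8=-1, 3-7=-4 -> [7, 1, -1, -4] (max |s|=7)
Overall max amplitude: 8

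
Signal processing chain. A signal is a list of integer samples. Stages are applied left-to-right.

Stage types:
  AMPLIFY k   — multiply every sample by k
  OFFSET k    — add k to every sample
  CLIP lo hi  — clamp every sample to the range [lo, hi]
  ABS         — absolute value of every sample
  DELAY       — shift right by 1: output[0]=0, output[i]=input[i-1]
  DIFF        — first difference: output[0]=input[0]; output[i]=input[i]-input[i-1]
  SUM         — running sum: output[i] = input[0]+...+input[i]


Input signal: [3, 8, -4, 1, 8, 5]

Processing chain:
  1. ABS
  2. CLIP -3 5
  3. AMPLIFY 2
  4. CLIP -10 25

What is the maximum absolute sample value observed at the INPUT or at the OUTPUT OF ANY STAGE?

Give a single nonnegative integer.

Answer: 10

Derivation:
Input: [3, 8, -4, 1, 8, 5] (max |s|=8)
Stage 1 (ABS): |3|=3, |8|=8, |-4|=4, |1|=1, |8|=8, |5|=5 -> [3, 8, 4, 1, 8, 5] (max |s|=8)
Stage 2 (CLIP -3 5): clip(3,-3,5)=3, clip(8,-3,5)=5, clip(4,-3,5)=4, clip(1,-3,5)=1, clip(8,-3,5)=5, clip(5,-3,5)=5 -> [3, 5, 4, 1, 5, 5] (max |s|=5)
Stage 3 (AMPLIFY 2): 3*2=6, 5*2=10, 4*2=8, 1*2=2, 5*2=10, 5*2=10 -> [6, 10, 8, 2, 10, 10] (max |s|=10)
Stage 4 (CLIP -10 25): clip(6,-10,25)=6, clip(10,-10,25)=10, clip(8,-10,25)=8, clip(2,-10,25)=2, clip(10,-10,25)=10, clip(10,-10,25)=10 -> [6, 10, 8, 2, 10, 10] (max |s|=10)
Overall max amplitude: 10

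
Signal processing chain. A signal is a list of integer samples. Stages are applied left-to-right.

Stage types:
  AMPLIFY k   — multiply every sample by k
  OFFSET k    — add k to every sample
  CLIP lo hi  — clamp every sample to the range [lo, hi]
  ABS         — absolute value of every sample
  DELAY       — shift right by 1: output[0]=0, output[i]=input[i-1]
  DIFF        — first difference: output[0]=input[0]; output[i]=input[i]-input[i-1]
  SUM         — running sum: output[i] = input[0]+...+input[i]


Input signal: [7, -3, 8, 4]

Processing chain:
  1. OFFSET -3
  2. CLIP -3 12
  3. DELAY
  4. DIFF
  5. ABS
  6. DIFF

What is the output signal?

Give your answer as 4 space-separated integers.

Input: [7, -3, 8, 4]
Stage 1 (OFFSET -3): 7+-3=4, -3+-3=-6, 8+-3=5, 4+-3=1 -> [4, -6, 5, 1]
Stage 2 (CLIP -3 12): clip(4,-3,12)=4, clip(-6,-3,12)=-3, clip(5,-3,12)=5, clip(1,-3,12)=1 -> [4, -3, 5, 1]
Stage 3 (DELAY): [0, 4, -3, 5] = [0, 4, -3, 5] -> [0, 4, -3, 5]
Stage 4 (DIFF): s[0]=0, 4-0=4, -3-4=-7, 5--3=8 -> [0, 4, -7, 8]
Stage 5 (ABS): |0|=0, |4|=4, |-7|=7, |8|=8 -> [0, 4, 7, 8]
Stage 6 (DIFF): s[0]=0, 4-0=4, 7-4=3, 8-7=1 -> [0, 4, 3, 1]

Answer: 0 4 3 1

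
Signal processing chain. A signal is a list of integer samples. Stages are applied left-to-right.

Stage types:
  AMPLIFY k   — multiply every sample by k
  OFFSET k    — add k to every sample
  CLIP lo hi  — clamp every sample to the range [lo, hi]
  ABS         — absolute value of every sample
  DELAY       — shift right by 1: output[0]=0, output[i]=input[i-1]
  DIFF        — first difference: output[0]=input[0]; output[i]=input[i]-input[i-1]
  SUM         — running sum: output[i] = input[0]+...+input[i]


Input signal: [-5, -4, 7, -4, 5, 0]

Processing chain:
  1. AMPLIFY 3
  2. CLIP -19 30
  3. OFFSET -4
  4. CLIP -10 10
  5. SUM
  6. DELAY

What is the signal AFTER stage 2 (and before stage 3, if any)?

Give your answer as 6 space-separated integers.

Answer: -15 -12 21 -12 15 0

Derivation:
Input: [-5, -4, 7, -4, 5, 0]
Stage 1 (AMPLIFY 3): -5*3=-15, -4*3=-12, 7*3=21, -4*3=-12, 5*3=15, 0*3=0 -> [-15, -12, 21, -12, 15, 0]
Stage 2 (CLIP -19 30): clip(-15,-19,30)=-15, clip(-12,-19,30)=-12, clip(21,-19,30)=21, clip(-12,-19,30)=-12, clip(15,-19,30)=15, clip(0,-19,30)=0 -> [-15, -12, 21, -12, 15, 0]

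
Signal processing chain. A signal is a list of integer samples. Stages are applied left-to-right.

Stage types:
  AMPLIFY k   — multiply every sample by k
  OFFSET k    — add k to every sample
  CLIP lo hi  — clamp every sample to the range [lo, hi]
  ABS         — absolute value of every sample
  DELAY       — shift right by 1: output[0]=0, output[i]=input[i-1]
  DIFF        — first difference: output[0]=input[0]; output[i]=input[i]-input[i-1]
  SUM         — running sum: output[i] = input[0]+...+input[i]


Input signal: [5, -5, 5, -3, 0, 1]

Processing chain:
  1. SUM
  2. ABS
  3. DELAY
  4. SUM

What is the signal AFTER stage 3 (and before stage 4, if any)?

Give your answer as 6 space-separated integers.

Input: [5, -5, 5, -3, 0, 1]
Stage 1 (SUM): sum[0..0]=5, sum[0..1]=0, sum[0..2]=5, sum[0..3]=2, sum[0..4]=2, sum[0..5]=3 -> [5, 0, 5, 2, 2, 3]
Stage 2 (ABS): |5|=5, |0|=0, |5|=5, |2|=2, |2|=2, |3|=3 -> [5, 0, 5, 2, 2, 3]
Stage 3 (DELAY): [0, 5, 0, 5, 2, 2] = [0, 5, 0, 5, 2, 2] -> [0, 5, 0, 5, 2, 2]

Answer: 0 5 0 5 2 2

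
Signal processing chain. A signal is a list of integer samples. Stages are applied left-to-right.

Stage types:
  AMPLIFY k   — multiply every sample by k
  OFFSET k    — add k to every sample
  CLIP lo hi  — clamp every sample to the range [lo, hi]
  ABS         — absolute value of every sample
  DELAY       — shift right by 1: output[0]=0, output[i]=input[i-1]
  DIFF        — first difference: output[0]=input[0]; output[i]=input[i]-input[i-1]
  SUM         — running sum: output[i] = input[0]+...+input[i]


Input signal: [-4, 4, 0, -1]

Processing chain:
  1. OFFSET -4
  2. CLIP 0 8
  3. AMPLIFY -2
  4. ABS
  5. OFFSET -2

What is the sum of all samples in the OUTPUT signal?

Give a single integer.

Input: [-4, 4, 0, -1]
Stage 1 (OFFSET -4): -4+-4=-8, 4+-4=0, 0+-4=-4, -1+-4=-5 -> [-8, 0, -4, -5]
Stage 2 (CLIP 0 8): clip(-8,0,8)=0, clip(0,0,8)=0, clip(-4,0,8)=0, clip(-5,0,8)=0 -> [0, 0, 0, 0]
Stage 3 (AMPLIFY -2): 0*-2=0, 0*-2=0, 0*-2=0, 0*-2=0 -> [0, 0, 0, 0]
Stage 4 (ABS): |0|=0, |0|=0, |0|=0, |0|=0 -> [0, 0, 0, 0]
Stage 5 (OFFSET -2): 0+-2=-2, 0+-2=-2, 0+-2=-2, 0+-2=-2 -> [-2, -2, -2, -2]
Output sum: -8

Answer: -8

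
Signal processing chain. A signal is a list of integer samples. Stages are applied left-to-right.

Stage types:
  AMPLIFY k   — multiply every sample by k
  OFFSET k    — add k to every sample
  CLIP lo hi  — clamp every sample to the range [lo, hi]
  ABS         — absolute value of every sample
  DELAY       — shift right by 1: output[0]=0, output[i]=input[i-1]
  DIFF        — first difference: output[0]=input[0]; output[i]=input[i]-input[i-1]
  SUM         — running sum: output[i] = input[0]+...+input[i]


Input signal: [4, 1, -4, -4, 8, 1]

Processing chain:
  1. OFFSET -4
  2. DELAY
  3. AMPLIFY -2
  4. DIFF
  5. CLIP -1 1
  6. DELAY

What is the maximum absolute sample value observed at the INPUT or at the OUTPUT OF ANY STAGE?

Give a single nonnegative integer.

Input: [4, 1, -4, -4, 8, 1] (max |s|=8)
Stage 1 (OFFSET -4): 4+-4=0, 1+-4=-3, -4+-4=-8, -4+-4=-8, 8+-4=4, 1+-4=-3 -> [0, -3, -8, -8, 4, -3] (max |s|=8)
Stage 2 (DELAY): [0, 0, -3, -8, -8, 4] = [0, 0, -3, -8, -8, 4] -> [0, 0, -3, -8, -8, 4] (max |s|=8)
Stage 3 (AMPLIFY -2): 0*-2=0, 0*-2=0, -3*-2=6, -8*-2=16, -8*-2=16, 4*-2=-8 -> [0, 0, 6, 16, 16, -8] (max |s|=16)
Stage 4 (DIFF): s[0]=0, 0-0=0, 6-0=6, 16-6=10, 16-16=0, -8-16=-24 -> [0, 0, 6, 10, 0, -24] (max |s|=24)
Stage 5 (CLIP -1 1): clip(0,-1,1)=0, clip(0,-1,1)=0, clip(6,-1,1)=1, clip(10,-1,1)=1, clip(0,-1,1)=0, clip(-24,-1,1)=-1 -> [0, 0, 1, 1, 0, -1] (max |s|=1)
Stage 6 (DELAY): [0, 0, 0, 1, 1, 0] = [0, 0, 0, 1, 1, 0] -> [0, 0, 0, 1, 1, 0] (max |s|=1)
Overall max amplitude: 24

Answer: 24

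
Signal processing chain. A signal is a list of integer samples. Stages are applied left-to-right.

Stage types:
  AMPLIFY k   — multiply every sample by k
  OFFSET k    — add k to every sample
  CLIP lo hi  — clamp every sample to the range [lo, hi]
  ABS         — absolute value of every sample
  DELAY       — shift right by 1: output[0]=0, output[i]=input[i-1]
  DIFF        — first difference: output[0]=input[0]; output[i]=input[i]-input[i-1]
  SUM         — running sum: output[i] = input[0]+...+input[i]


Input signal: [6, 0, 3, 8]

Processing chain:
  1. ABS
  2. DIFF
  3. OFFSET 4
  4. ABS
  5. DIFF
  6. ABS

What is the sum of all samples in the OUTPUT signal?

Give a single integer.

Answer: 25

Derivation:
Input: [6, 0, 3, 8]
Stage 1 (ABS): |6|=6, |0|=0, |3|=3, |8|=8 -> [6, 0, 3, 8]
Stage 2 (DIFF): s[0]=6, 0-6=-6, 3-0=3, 8-3=5 -> [6, -6, 3, 5]
Stage 3 (OFFSET 4): 6+4=10, -6+4=-2, 3+4=7, 5+4=9 -> [10, -2, 7, 9]
Stage 4 (ABS): |10|=10, |-2|=2, |7|=7, |9|=9 -> [10, 2, 7, 9]
Stage 5 (DIFF): s[0]=10, 2-10=-8, 7-2=5, 9-7=2 -> [10, -8, 5, 2]
Stage 6 (ABS): |10|=10, |-8|=8, |5|=5, |2|=2 -> [10, 8, 5, 2]
Output sum: 25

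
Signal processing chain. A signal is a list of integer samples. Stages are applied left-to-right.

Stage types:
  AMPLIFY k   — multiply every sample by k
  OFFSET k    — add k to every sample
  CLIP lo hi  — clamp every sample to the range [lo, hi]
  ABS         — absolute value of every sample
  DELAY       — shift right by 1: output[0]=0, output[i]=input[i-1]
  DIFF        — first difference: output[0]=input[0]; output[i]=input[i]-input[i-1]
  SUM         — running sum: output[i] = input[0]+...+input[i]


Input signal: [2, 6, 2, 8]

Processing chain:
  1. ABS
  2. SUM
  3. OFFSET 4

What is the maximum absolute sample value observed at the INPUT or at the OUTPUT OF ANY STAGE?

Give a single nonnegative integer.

Input: [2, 6, 2, 8] (max |s|=8)
Stage 1 (ABS): |2|=2, |6|=6, |2|=2, |8|=8 -> [2, 6, 2, 8] (max |s|=8)
Stage 2 (SUM): sum[0..0]=2, sum[0..1]=8, sum[0..2]=10, sum[0..3]=18 -> [2, 8, 10, 18] (max |s|=18)
Stage 3 (OFFSET 4): 2+4=6, 8+4=12, 10+4=14, 18+4=22 -> [6, 12, 14, 22] (max |s|=22)
Overall max amplitude: 22

Answer: 22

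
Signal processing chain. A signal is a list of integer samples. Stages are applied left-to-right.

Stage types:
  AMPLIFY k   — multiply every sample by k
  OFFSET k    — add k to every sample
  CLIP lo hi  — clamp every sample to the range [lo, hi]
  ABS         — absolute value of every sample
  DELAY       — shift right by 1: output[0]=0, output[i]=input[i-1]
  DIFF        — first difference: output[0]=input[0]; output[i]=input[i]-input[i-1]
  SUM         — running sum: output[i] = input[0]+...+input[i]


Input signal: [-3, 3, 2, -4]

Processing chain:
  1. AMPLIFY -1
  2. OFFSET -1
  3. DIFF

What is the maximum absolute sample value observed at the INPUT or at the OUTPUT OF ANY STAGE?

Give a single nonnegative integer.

Answer: 6

Derivation:
Input: [-3, 3, 2, -4] (max |s|=4)
Stage 1 (AMPLIFY -1): -3*-1=3, 3*-1=-3, 2*-1=-2, -4*-1=4 -> [3, -3, -2, 4] (max |s|=4)
Stage 2 (OFFSET -1): 3+-1=2, -3+-1=-4, -2+-1=-3, 4+-1=3 -> [2, -4, -3, 3] (max |s|=4)
Stage 3 (DIFF): s[0]=2, -4-2=-6, -3--4=1, 3--3=6 -> [2, -6, 1, 6] (max |s|=6)
Overall max amplitude: 6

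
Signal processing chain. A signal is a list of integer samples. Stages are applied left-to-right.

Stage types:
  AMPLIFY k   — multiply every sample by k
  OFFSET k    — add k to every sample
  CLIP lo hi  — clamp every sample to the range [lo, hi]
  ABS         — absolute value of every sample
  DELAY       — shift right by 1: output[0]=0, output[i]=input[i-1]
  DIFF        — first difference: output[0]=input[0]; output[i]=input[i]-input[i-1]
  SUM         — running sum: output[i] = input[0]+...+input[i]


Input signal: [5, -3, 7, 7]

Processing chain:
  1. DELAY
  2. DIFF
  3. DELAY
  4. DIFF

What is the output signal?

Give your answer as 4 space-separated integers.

Input: [5, -3, 7, 7]
Stage 1 (DELAY): [0, 5, -3, 7] = [0, 5, -3, 7] -> [0, 5, -3, 7]
Stage 2 (DIFF): s[0]=0, 5-0=5, -3-5=-8, 7--3=10 -> [0, 5, -8, 10]
Stage 3 (DELAY): [0, 0, 5, -8] = [0, 0, 5, -8] -> [0, 0, 5, -8]
Stage 4 (DIFF): s[0]=0, 0-0=0, 5-0=5, -8-5=-13 -> [0, 0, 5, -13]

Answer: 0 0 5 -13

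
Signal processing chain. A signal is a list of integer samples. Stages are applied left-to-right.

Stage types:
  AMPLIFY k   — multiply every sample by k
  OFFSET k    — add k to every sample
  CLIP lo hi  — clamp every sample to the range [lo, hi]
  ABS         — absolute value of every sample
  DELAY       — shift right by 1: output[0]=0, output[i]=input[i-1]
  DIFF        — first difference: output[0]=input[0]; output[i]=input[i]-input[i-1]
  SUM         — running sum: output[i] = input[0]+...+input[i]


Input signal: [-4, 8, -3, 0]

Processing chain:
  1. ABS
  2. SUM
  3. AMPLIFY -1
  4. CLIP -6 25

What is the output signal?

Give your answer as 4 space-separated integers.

Input: [-4, 8, -3, 0]
Stage 1 (ABS): |-4|=4, |8|=8, |-3|=3, |0|=0 -> [4, 8, 3, 0]
Stage 2 (SUM): sum[0..0]=4, sum[0..1]=12, sum[0..2]=15, sum[0..3]=15 -> [4, 12, 15, 15]
Stage 3 (AMPLIFY -1): 4*-1=-4, 12*-1=-12, 15*-1=-15, 15*-1=-15 -> [-4, -12, -15, -15]
Stage 4 (CLIP -6 25): clip(-4,-6,25)=-4, clip(-12,-6,25)=-6, clip(-15,-6,25)=-6, clip(-15,-6,25)=-6 -> [-4, -6, -6, -6]

Answer: -4 -6 -6 -6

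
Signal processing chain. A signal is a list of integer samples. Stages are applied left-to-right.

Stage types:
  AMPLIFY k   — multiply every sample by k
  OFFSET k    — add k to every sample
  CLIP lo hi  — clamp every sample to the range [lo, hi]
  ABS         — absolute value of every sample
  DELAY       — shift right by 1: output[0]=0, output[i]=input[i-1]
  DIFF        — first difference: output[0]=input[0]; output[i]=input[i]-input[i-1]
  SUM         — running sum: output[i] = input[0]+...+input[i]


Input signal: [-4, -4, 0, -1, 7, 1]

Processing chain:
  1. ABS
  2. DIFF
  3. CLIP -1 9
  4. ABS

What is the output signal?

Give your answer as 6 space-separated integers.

Answer: 4 0 1 1 6 1

Derivation:
Input: [-4, -4, 0, -1, 7, 1]
Stage 1 (ABS): |-4|=4, |-4|=4, |0|=0, |-1|=1, |7|=7, |1|=1 -> [4, 4, 0, 1, 7, 1]
Stage 2 (DIFF): s[0]=4, 4-4=0, 0-4=-4, 1-0=1, 7-1=6, 1-7=-6 -> [4, 0, -4, 1, 6, -6]
Stage 3 (CLIP -1 9): clip(4,-1,9)=4, clip(0,-1,9)=0, clip(-4,-1,9)=-1, clip(1,-1,9)=1, clip(6,-1,9)=6, clip(-6,-1,9)=-1 -> [4, 0, -1, 1, 6, -1]
Stage 4 (ABS): |4|=4, |0|=0, |-1|=1, |1|=1, |6|=6, |-1|=1 -> [4, 0, 1, 1, 6, 1]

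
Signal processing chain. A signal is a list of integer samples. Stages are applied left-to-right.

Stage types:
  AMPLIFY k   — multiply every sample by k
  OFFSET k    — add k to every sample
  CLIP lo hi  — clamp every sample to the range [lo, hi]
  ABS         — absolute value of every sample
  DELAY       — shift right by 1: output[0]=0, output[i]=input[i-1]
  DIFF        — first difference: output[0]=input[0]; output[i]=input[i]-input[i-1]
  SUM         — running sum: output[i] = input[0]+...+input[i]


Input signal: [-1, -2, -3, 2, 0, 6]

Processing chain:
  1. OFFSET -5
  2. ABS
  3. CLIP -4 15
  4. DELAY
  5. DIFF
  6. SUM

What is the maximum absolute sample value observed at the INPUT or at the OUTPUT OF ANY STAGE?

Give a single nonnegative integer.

Answer: 8

Derivation:
Input: [-1, -2, -3, 2, 0, 6] (max |s|=6)
Stage 1 (OFFSET -5): -1+-5=-6, -2+-5=-7, -3+-5=-8, 2+-5=-3, 0+-5=-5, 6+-5=1 -> [-6, -7, -8, -3, -5, 1] (max |s|=8)
Stage 2 (ABS): |-6|=6, |-7|=7, |-8|=8, |-3|=3, |-5|=5, |1|=1 -> [6, 7, 8, 3, 5, 1] (max |s|=8)
Stage 3 (CLIP -4 15): clip(6,-4,15)=6, clip(7,-4,15)=7, clip(8,-4,15)=8, clip(3,-4,15)=3, clip(5,-4,15)=5, clip(1,-4,15)=1 -> [6, 7, 8, 3, 5, 1] (max |s|=8)
Stage 4 (DELAY): [0, 6, 7, 8, 3, 5] = [0, 6, 7, 8, 3, 5] -> [0, 6, 7, 8, 3, 5] (max |s|=8)
Stage 5 (DIFF): s[0]=0, 6-0=6, 7-6=1, 8-7=1, 3-8=-5, 5-3=2 -> [0, 6, 1, 1, -5, 2] (max |s|=6)
Stage 6 (SUM): sum[0..0]=0, sum[0..1]=6, sum[0..2]=7, sum[0..3]=8, sum[0..4]=3, sum[0..5]=5 -> [0, 6, 7, 8, 3, 5] (max |s|=8)
Overall max amplitude: 8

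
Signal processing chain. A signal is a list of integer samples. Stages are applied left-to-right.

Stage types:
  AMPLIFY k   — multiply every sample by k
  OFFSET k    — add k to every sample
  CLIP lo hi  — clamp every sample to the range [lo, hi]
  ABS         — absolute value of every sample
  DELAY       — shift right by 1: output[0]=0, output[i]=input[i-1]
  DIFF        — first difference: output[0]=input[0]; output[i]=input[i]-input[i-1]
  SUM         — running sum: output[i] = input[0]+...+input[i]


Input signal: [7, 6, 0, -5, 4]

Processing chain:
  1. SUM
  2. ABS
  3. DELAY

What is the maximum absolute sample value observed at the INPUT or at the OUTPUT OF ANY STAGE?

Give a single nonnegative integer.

Input: [7, 6, 0, -5, 4] (max |s|=7)
Stage 1 (SUM): sum[0..0]=7, sum[0..1]=13, sum[0..2]=13, sum[0..3]=8, sum[0..4]=12 -> [7, 13, 13, 8, 12] (max |s|=13)
Stage 2 (ABS): |7|=7, |13|=13, |13|=13, |8|=8, |12|=12 -> [7, 13, 13, 8, 12] (max |s|=13)
Stage 3 (DELAY): [0, 7, 13, 13, 8] = [0, 7, 13, 13, 8] -> [0, 7, 13, 13, 8] (max |s|=13)
Overall max amplitude: 13

Answer: 13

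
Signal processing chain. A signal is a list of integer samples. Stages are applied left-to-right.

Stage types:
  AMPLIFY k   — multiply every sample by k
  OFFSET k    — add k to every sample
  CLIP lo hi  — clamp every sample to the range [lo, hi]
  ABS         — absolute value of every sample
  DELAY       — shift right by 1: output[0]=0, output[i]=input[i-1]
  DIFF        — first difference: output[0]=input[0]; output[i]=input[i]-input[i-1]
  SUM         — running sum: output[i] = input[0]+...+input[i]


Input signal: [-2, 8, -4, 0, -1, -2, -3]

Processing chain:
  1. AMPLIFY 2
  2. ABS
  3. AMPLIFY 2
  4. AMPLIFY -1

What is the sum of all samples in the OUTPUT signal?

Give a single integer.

Answer: -80

Derivation:
Input: [-2, 8, -4, 0, -1, -2, -3]
Stage 1 (AMPLIFY 2): -2*2=-4, 8*2=16, -4*2=-8, 0*2=0, -1*2=-2, -2*2=-4, -3*2=-6 -> [-4, 16, -8, 0, -2, -4, -6]
Stage 2 (ABS): |-4|=4, |16|=16, |-8|=8, |0|=0, |-2|=2, |-4|=4, |-6|=6 -> [4, 16, 8, 0, 2, 4, 6]
Stage 3 (AMPLIFY 2): 4*2=8, 16*2=32, 8*2=16, 0*2=0, 2*2=4, 4*2=8, 6*2=12 -> [8, 32, 16, 0, 4, 8, 12]
Stage 4 (AMPLIFY -1): 8*-1=-8, 32*-1=-32, 16*-1=-16, 0*-1=0, 4*-1=-4, 8*-1=-8, 12*-1=-12 -> [-8, -32, -16, 0, -4, -8, -12]
Output sum: -80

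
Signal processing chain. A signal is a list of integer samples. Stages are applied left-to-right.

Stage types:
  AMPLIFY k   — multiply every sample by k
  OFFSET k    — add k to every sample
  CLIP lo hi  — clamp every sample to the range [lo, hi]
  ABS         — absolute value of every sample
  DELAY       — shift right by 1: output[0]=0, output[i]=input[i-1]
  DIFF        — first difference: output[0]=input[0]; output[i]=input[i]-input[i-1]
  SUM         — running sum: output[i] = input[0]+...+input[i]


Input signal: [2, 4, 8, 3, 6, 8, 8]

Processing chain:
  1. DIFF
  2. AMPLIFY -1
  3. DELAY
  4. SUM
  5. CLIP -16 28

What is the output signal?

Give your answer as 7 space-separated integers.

Input: [2, 4, 8, 3, 6, 8, 8]
Stage 1 (DIFF): s[0]=2, 4-2=2, 8-4=4, 3-8=-5, 6-3=3, 8-6=2, 8-8=0 -> [2, 2, 4, -5, 3, 2, 0]
Stage 2 (AMPLIFY -1): 2*-1=-2, 2*-1=-2, 4*-1=-4, -5*-1=5, 3*-1=-3, 2*-1=-2, 0*-1=0 -> [-2, -2, -4, 5, -3, -2, 0]
Stage 3 (DELAY): [0, -2, -2, -4, 5, -3, -2] = [0, -2, -2, -4, 5, -3, -2] -> [0, -2, -2, -4, 5, -3, -2]
Stage 4 (SUM): sum[0..0]=0, sum[0..1]=-2, sum[0..2]=-4, sum[0..3]=-8, sum[0..4]=-3, sum[0..5]=-6, sum[0..6]=-8 -> [0, -2, -4, -8, -3, -6, -8]
Stage 5 (CLIP -16 28): clip(0,-16,28)=0, clip(-2,-16,28)=-2, clip(-4,-16,28)=-4, clip(-8,-16,28)=-8, clip(-3,-16,28)=-3, clip(-6,-16,28)=-6, clip(-8,-16,28)=-8 -> [0, -2, -4, -8, -3, -6, -8]

Answer: 0 -2 -4 -8 -3 -6 -8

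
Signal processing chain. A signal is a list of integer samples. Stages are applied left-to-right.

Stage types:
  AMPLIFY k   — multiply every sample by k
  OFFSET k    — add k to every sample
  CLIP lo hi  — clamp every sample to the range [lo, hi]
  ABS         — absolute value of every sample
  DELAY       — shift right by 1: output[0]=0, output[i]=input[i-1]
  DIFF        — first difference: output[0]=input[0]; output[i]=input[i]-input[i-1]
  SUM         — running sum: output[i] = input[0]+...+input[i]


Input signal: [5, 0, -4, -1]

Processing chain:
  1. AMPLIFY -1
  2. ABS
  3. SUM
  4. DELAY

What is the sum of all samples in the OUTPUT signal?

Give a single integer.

Input: [5, 0, -4, -1]
Stage 1 (AMPLIFY -1): 5*-1=-5, 0*-1=0, -4*-1=4, -1*-1=1 -> [-5, 0, 4, 1]
Stage 2 (ABS): |-5|=5, |0|=0, |4|=4, |1|=1 -> [5, 0, 4, 1]
Stage 3 (SUM): sum[0..0]=5, sum[0..1]=5, sum[0..2]=9, sum[0..3]=10 -> [5, 5, 9, 10]
Stage 4 (DELAY): [0, 5, 5, 9] = [0, 5, 5, 9] -> [0, 5, 5, 9]
Output sum: 19

Answer: 19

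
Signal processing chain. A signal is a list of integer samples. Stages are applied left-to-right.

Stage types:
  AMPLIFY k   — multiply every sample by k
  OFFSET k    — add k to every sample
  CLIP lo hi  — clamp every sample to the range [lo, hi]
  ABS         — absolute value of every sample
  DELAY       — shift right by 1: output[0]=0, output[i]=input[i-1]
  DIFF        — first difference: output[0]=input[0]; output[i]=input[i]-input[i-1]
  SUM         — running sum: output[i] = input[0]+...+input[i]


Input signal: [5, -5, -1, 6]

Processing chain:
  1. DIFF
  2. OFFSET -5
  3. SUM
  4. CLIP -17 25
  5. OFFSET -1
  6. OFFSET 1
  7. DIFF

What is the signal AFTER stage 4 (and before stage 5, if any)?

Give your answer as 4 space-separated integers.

Answer: 0 -15 -16 -14

Derivation:
Input: [5, -5, -1, 6]
Stage 1 (DIFF): s[0]=5, -5-5=-10, -1--5=4, 6--1=7 -> [5, -10, 4, 7]
Stage 2 (OFFSET -5): 5+-5=0, -10+-5=-15, 4+-5=-1, 7+-5=2 -> [0, -15, -1, 2]
Stage 3 (SUM): sum[0..0]=0, sum[0..1]=-15, sum[0..2]=-16, sum[0..3]=-14 -> [0, -15, -16, -14]
Stage 4 (CLIP -17 25): clip(0,-17,25)=0, clip(-15,-17,25)=-15, clip(-16,-17,25)=-16, clip(-14,-17,25)=-14 -> [0, -15, -16, -14]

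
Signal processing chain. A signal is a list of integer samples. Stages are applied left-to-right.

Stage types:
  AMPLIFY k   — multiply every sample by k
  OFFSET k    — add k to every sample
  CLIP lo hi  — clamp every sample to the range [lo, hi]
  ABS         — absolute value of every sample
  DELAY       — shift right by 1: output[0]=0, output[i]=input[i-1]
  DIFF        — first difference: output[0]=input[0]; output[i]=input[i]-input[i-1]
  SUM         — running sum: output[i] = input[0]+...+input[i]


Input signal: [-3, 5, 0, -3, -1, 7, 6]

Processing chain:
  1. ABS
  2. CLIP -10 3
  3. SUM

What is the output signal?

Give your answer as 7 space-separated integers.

Answer: 3 6 6 9 10 13 16

Derivation:
Input: [-3, 5, 0, -3, -1, 7, 6]
Stage 1 (ABS): |-3|=3, |5|=5, |0|=0, |-3|=3, |-1|=1, |7|=7, |6|=6 -> [3, 5, 0, 3, 1, 7, 6]
Stage 2 (CLIP -10 3): clip(3,-10,3)=3, clip(5,-10,3)=3, clip(0,-10,3)=0, clip(3,-10,3)=3, clip(1,-10,3)=1, clip(7,-10,3)=3, clip(6,-10,3)=3 -> [3, 3, 0, 3, 1, 3, 3]
Stage 3 (SUM): sum[0..0]=3, sum[0..1]=6, sum[0..2]=6, sum[0..3]=9, sum[0..4]=10, sum[0..5]=13, sum[0..6]=16 -> [3, 6, 6, 9, 10, 13, 16]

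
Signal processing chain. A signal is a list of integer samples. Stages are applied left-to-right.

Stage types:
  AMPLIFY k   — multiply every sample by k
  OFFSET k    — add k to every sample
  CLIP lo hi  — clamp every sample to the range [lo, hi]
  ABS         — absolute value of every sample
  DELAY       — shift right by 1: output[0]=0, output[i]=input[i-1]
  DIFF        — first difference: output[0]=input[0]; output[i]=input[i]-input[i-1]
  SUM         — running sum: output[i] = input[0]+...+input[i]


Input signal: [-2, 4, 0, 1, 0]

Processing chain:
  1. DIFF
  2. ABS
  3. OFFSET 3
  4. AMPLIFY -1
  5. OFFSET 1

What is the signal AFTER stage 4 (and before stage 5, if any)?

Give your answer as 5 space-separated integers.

Input: [-2, 4, 0, 1, 0]
Stage 1 (DIFF): s[0]=-2, 4--2=6, 0-4=-4, 1-0=1, 0-1=-1 -> [-2, 6, -4, 1, -1]
Stage 2 (ABS): |-2|=2, |6|=6, |-4|=4, |1|=1, |-1|=1 -> [2, 6, 4, 1, 1]
Stage 3 (OFFSET 3): 2+3=5, 6+3=9, 4+3=7, 1+3=4, 1+3=4 -> [5, 9, 7, 4, 4]
Stage 4 (AMPLIFY -1): 5*-1=-5, 9*-1=-9, 7*-1=-7, 4*-1=-4, 4*-1=-4 -> [-5, -9, -7, -4, -4]

Answer: -5 -9 -7 -4 -4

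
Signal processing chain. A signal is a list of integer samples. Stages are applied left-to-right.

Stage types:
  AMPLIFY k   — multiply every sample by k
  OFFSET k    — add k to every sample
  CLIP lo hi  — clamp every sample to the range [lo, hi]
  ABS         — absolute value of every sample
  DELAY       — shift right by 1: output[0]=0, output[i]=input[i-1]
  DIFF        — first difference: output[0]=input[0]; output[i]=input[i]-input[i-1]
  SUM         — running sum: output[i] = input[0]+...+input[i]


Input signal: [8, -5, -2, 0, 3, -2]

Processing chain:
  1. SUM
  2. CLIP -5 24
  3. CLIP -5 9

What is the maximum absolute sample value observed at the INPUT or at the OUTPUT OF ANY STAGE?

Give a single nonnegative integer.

Answer: 8

Derivation:
Input: [8, -5, -2, 0, 3, -2] (max |s|=8)
Stage 1 (SUM): sum[0..0]=8, sum[0..1]=3, sum[0..2]=1, sum[0..3]=1, sum[0..4]=4, sum[0..5]=2 -> [8, 3, 1, 1, 4, 2] (max |s|=8)
Stage 2 (CLIP -5 24): clip(8,-5,24)=8, clip(3,-5,24)=3, clip(1,-5,24)=1, clip(1,-5,24)=1, clip(4,-5,24)=4, clip(2,-5,24)=2 -> [8, 3, 1, 1, 4, 2] (max |s|=8)
Stage 3 (CLIP -5 9): clip(8,-5,9)=8, clip(3,-5,9)=3, clip(1,-5,9)=1, clip(1,-5,9)=1, clip(4,-5,9)=4, clip(2,-5,9)=2 -> [8, 3, 1, 1, 4, 2] (max |s|=8)
Overall max amplitude: 8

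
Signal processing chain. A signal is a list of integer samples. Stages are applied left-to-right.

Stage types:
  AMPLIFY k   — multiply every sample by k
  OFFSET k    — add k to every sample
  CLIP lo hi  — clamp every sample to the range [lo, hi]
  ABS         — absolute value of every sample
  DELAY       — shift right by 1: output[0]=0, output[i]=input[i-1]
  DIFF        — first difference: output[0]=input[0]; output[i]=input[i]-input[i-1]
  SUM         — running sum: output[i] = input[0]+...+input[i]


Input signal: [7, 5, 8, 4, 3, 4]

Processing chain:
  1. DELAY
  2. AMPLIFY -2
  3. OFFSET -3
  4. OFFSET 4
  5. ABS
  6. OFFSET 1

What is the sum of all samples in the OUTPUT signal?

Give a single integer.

Answer: 56

Derivation:
Input: [7, 5, 8, 4, 3, 4]
Stage 1 (DELAY): [0, 7, 5, 8, 4, 3] = [0, 7, 5, 8, 4, 3] -> [0, 7, 5, 8, 4, 3]
Stage 2 (AMPLIFY -2): 0*-2=0, 7*-2=-14, 5*-2=-10, 8*-2=-16, 4*-2=-8, 3*-2=-6 -> [0, -14, -10, -16, -8, -6]
Stage 3 (OFFSET -3): 0+-3=-3, -14+-3=-17, -10+-3=-13, -16+-3=-19, -8+-3=-11, -6+-3=-9 -> [-3, -17, -13, -19, -11, -9]
Stage 4 (OFFSET 4): -3+4=1, -17+4=-13, -13+4=-9, -19+4=-15, -11+4=-7, -9+4=-5 -> [1, -13, -9, -15, -7, -5]
Stage 5 (ABS): |1|=1, |-13|=13, |-9|=9, |-15|=15, |-7|=7, |-5|=5 -> [1, 13, 9, 15, 7, 5]
Stage 6 (OFFSET 1): 1+1=2, 13+1=14, 9+1=10, 15+1=16, 7+1=8, 5+1=6 -> [2, 14, 10, 16, 8, 6]
Output sum: 56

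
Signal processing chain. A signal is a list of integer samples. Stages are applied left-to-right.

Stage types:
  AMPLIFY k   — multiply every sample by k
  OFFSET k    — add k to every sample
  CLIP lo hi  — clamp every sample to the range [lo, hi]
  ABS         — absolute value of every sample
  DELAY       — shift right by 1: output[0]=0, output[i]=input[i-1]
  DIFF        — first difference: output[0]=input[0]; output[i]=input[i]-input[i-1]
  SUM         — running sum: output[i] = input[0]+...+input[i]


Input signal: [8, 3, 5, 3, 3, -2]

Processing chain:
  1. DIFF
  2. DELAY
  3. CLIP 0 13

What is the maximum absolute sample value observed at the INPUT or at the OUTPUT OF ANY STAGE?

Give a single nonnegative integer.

Input: [8, 3, 5, 3, 3, -2] (max |s|=8)
Stage 1 (DIFF): s[0]=8, 3-8=-5, 5-3=2, 3-5=-2, 3-3=0, -2-3=-5 -> [8, -5, 2, -2, 0, -5] (max |s|=8)
Stage 2 (DELAY): [0, 8, -5, 2, -2, 0] = [0, 8, -5, 2, -2, 0] -> [0, 8, -5, 2, -2, 0] (max |s|=8)
Stage 3 (CLIP 0 13): clip(0,0,13)=0, clip(8,0,13)=8, clip(-5,0,13)=0, clip(2,0,13)=2, clip(-2,0,13)=0, clip(0,0,13)=0 -> [0, 8, 0, 2, 0, 0] (max |s|=8)
Overall max amplitude: 8

Answer: 8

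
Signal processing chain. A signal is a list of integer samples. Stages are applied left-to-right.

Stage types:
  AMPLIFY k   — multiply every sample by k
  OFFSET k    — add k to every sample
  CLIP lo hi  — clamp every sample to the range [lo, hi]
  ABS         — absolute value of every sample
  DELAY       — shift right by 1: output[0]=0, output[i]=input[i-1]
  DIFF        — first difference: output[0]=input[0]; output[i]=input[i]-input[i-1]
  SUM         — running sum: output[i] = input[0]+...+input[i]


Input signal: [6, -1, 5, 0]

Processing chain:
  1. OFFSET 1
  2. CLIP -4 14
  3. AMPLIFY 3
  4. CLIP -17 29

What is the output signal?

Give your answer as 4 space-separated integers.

Answer: 21 0 18 3

Derivation:
Input: [6, -1, 5, 0]
Stage 1 (OFFSET 1): 6+1=7, -1+1=0, 5+1=6, 0+1=1 -> [7, 0, 6, 1]
Stage 2 (CLIP -4 14): clip(7,-4,14)=7, clip(0,-4,14)=0, clip(6,-4,14)=6, clip(1,-4,14)=1 -> [7, 0, 6, 1]
Stage 3 (AMPLIFY 3): 7*3=21, 0*3=0, 6*3=18, 1*3=3 -> [21, 0, 18, 3]
Stage 4 (CLIP -17 29): clip(21,-17,29)=21, clip(0,-17,29)=0, clip(18,-17,29)=18, clip(3,-17,29)=3 -> [21, 0, 18, 3]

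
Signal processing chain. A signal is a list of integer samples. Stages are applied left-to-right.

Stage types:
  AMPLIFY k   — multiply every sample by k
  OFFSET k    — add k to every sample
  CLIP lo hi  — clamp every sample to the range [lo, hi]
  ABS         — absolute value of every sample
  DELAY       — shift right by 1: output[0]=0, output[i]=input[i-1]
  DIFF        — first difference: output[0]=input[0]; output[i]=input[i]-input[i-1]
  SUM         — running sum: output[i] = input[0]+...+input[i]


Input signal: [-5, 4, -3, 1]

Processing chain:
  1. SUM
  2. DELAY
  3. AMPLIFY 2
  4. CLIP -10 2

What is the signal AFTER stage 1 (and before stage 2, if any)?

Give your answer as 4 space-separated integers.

Input: [-5, 4, -3, 1]
Stage 1 (SUM): sum[0..0]=-5, sum[0..1]=-1, sum[0..2]=-4, sum[0..3]=-3 -> [-5, -1, -4, -3]

Answer: -5 -1 -4 -3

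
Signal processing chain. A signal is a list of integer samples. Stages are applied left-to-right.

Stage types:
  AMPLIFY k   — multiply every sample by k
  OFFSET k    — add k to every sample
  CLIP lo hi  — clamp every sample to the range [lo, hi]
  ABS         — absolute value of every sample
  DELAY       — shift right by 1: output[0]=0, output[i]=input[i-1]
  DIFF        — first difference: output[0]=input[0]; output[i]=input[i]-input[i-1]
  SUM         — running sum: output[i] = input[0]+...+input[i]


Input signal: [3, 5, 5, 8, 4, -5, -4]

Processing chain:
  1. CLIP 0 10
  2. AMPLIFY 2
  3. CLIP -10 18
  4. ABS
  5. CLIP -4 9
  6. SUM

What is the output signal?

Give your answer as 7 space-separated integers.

Input: [3, 5, 5, 8, 4, -5, -4]
Stage 1 (CLIP 0 10): clip(3,0,10)=3, clip(5,0,10)=5, clip(5,0,10)=5, clip(8,0,10)=8, clip(4,0,10)=4, clip(-5,0,10)=0, clip(-4,0,10)=0 -> [3, 5, 5, 8, 4, 0, 0]
Stage 2 (AMPLIFY 2): 3*2=6, 5*2=10, 5*2=10, 8*2=16, 4*2=8, 0*2=0, 0*2=0 -> [6, 10, 10, 16, 8, 0, 0]
Stage 3 (CLIP -10 18): clip(6,-10,18)=6, clip(10,-10,18)=10, clip(10,-10,18)=10, clip(16,-10,18)=16, clip(8,-10,18)=8, clip(0,-10,18)=0, clip(0,-10,18)=0 -> [6, 10, 10, 16, 8, 0, 0]
Stage 4 (ABS): |6|=6, |10|=10, |10|=10, |16|=16, |8|=8, |0|=0, |0|=0 -> [6, 10, 10, 16, 8, 0, 0]
Stage 5 (CLIP -4 9): clip(6,-4,9)=6, clip(10,-4,9)=9, clip(10,-4,9)=9, clip(16,-4,9)=9, clip(8,-4,9)=8, clip(0,-4,9)=0, clip(0,-4,9)=0 -> [6, 9, 9, 9, 8, 0, 0]
Stage 6 (SUM): sum[0..0]=6, sum[0..1]=15, sum[0..2]=24, sum[0..3]=33, sum[0..4]=41, sum[0..5]=41, sum[0..6]=41 -> [6, 15, 24, 33, 41, 41, 41]

Answer: 6 15 24 33 41 41 41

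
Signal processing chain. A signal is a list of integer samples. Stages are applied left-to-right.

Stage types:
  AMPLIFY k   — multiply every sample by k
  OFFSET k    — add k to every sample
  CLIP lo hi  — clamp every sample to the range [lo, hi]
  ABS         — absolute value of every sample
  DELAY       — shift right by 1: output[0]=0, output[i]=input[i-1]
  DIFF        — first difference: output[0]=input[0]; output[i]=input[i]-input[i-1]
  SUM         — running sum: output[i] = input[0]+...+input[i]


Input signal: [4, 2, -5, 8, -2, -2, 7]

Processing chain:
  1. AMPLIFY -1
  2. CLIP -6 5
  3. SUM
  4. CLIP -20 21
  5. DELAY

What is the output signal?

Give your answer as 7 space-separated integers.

Input: [4, 2, -5, 8, -2, -2, 7]
Stage 1 (AMPLIFY -1): 4*-1=-4, 2*-1=-2, -5*-1=5, 8*-1=-8, -2*-1=2, -2*-1=2, 7*-1=-7 -> [-4, -2, 5, -8, 2, 2, -7]
Stage 2 (CLIP -6 5): clip(-4,-6,5)=-4, clip(-2,-6,5)=-2, clip(5,-6,5)=5, clip(-8,-6,5)=-6, clip(2,-6,5)=2, clip(2,-6,5)=2, clip(-7,-6,5)=-6 -> [-4, -2, 5, -6, 2, 2, -6]
Stage 3 (SUM): sum[0..0]=-4, sum[0..1]=-6, sum[0..2]=-1, sum[0..3]=-7, sum[0..4]=-5, sum[0..5]=-3, sum[0..6]=-9 -> [-4, -6, -1, -7, -5, -3, -9]
Stage 4 (CLIP -20 21): clip(-4,-20,21)=-4, clip(-6,-20,21)=-6, clip(-1,-20,21)=-1, clip(-7,-20,21)=-7, clip(-5,-20,21)=-5, clip(-3,-20,21)=-3, clip(-9,-20,21)=-9 -> [-4, -6, -1, -7, -5, -3, -9]
Stage 5 (DELAY): [0, -4, -6, -1, -7, -5, -3] = [0, -4, -6, -1, -7, -5, -3] -> [0, -4, -6, -1, -7, -5, -3]

Answer: 0 -4 -6 -1 -7 -5 -3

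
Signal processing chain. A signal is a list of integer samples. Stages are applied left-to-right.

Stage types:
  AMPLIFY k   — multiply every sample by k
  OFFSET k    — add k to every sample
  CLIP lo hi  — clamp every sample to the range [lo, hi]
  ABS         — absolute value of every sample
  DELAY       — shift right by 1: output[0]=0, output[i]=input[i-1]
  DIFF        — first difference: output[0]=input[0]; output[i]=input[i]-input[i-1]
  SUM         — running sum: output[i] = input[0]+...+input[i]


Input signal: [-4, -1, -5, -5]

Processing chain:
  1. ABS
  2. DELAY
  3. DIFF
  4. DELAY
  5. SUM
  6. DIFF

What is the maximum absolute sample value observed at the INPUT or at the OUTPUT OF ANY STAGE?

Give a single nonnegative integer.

Answer: 5

Derivation:
Input: [-4, -1, -5, -5] (max |s|=5)
Stage 1 (ABS): |-4|=4, |-1|=1, |-5|=5, |-5|=5 -> [4, 1, 5, 5] (max |s|=5)
Stage 2 (DELAY): [0, 4, 1, 5] = [0, 4, 1, 5] -> [0, 4, 1, 5] (max |s|=5)
Stage 3 (DIFF): s[0]=0, 4-0=4, 1-4=-3, 5-1=4 -> [0, 4, -3, 4] (max |s|=4)
Stage 4 (DELAY): [0, 0, 4, -3] = [0, 0, 4, -3] -> [0, 0, 4, -3] (max |s|=4)
Stage 5 (SUM): sum[0..0]=0, sum[0..1]=0, sum[0..2]=4, sum[0..3]=1 -> [0, 0, 4, 1] (max |s|=4)
Stage 6 (DIFF): s[0]=0, 0-0=0, 4-0=4, 1-4=-3 -> [0, 0, 4, -3] (max |s|=4)
Overall max amplitude: 5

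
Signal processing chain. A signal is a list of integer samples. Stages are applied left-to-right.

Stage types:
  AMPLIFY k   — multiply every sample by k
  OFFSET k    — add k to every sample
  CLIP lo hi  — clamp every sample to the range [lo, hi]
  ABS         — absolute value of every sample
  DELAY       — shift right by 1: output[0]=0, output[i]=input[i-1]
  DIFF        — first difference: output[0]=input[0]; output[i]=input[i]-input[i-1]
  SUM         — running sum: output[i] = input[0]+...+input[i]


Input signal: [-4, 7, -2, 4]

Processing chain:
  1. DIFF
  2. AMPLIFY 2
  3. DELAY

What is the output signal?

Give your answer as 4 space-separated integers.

Input: [-4, 7, -2, 4]
Stage 1 (DIFF): s[0]=-4, 7--4=11, -2-7=-9, 4--2=6 -> [-4, 11, -9, 6]
Stage 2 (AMPLIFY 2): -4*2=-8, 11*2=22, -9*2=-18, 6*2=12 -> [-8, 22, -18, 12]
Stage 3 (DELAY): [0, -8, 22, -18] = [0, -8, 22, -18] -> [0, -8, 22, -18]

Answer: 0 -8 22 -18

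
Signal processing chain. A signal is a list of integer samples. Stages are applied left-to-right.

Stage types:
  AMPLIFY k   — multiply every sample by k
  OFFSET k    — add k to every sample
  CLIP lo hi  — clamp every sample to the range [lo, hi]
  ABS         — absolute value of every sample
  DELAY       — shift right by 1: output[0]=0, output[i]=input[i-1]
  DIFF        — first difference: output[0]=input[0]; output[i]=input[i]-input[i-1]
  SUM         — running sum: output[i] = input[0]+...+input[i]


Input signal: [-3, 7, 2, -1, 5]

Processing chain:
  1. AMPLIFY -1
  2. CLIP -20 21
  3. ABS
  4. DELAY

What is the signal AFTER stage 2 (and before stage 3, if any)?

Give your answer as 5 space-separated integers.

Answer: 3 -7 -2 1 -5

Derivation:
Input: [-3, 7, 2, -1, 5]
Stage 1 (AMPLIFY -1): -3*-1=3, 7*-1=-7, 2*-1=-2, -1*-1=1, 5*-1=-5 -> [3, -7, -2, 1, -5]
Stage 2 (CLIP -20 21): clip(3,-20,21)=3, clip(-7,-20,21)=-7, clip(-2,-20,21)=-2, clip(1,-20,21)=1, clip(-5,-20,21)=-5 -> [3, -7, -2, 1, -5]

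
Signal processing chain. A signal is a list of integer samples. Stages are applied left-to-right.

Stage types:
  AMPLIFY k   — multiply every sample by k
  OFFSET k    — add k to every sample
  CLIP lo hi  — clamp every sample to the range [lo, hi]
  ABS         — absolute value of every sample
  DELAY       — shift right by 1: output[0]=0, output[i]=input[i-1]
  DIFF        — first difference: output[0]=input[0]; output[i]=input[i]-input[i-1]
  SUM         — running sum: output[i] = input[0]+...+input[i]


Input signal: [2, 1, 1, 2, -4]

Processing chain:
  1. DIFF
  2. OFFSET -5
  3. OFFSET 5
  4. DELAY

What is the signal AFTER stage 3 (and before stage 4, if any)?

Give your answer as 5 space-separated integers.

Input: [2, 1, 1, 2, -4]
Stage 1 (DIFF): s[0]=2, 1-2=-1, 1-1=0, 2-1=1, -4-2=-6 -> [2, -1, 0, 1, -6]
Stage 2 (OFFSET -5): 2+-5=-3, -1+-5=-6, 0+-5=-5, 1+-5=-4, -6+-5=-11 -> [-3, -6, -5, -4, -11]
Stage 3 (OFFSET 5): -3+5=2, -6+5=-1, -5+5=0, -4+5=1, -11+5=-6 -> [2, -1, 0, 1, -6]

Answer: 2 -1 0 1 -6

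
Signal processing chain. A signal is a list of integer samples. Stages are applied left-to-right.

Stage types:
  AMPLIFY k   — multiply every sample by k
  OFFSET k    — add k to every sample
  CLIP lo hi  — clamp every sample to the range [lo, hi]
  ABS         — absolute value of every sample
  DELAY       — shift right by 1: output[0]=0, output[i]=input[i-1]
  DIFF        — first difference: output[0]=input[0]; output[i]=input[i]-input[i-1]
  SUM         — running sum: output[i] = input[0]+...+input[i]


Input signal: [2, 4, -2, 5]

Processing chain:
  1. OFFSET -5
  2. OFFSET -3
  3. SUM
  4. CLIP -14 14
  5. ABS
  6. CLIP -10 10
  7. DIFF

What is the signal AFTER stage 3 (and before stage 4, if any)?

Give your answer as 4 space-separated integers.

Answer: -6 -10 -20 -23

Derivation:
Input: [2, 4, -2, 5]
Stage 1 (OFFSET -5): 2+-5=-3, 4+-5=-1, -2+-5=-7, 5+-5=0 -> [-3, -1, -7, 0]
Stage 2 (OFFSET -3): -3+-3=-6, -1+-3=-4, -7+-3=-10, 0+-3=-3 -> [-6, -4, -10, -3]
Stage 3 (SUM): sum[0..0]=-6, sum[0..1]=-10, sum[0..2]=-20, sum[0..3]=-23 -> [-6, -10, -20, -23]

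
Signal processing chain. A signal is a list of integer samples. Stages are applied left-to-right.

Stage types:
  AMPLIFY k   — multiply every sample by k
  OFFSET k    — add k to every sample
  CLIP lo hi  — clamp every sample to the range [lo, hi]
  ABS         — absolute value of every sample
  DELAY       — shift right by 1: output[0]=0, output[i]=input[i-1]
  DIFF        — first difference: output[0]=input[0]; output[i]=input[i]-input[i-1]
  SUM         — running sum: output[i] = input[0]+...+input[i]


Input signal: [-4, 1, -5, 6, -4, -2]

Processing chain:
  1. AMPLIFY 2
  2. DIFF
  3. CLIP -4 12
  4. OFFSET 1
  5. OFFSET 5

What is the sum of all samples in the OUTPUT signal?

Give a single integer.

Answer: 50

Derivation:
Input: [-4, 1, -5, 6, -4, -2]
Stage 1 (AMPLIFY 2): -4*2=-8, 1*2=2, -5*2=-10, 6*2=12, -4*2=-8, -2*2=-4 -> [-8, 2, -10, 12, -8, -4]
Stage 2 (DIFF): s[0]=-8, 2--8=10, -10-2=-12, 12--10=22, -8-12=-20, -4--8=4 -> [-8, 10, -12, 22, -20, 4]
Stage 3 (CLIP -4 12): clip(-8,-4,12)=-4, clip(10,-4,12)=10, clip(-12,-4,12)=-4, clip(22,-4,12)=12, clip(-20,-4,12)=-4, clip(4,-4,12)=4 -> [-4, 10, -4, 12, -4, 4]
Stage 4 (OFFSET 1): -4+1=-3, 10+1=11, -4+1=-3, 12+1=13, -4+1=-3, 4+1=5 -> [-3, 11, -3, 13, -3, 5]
Stage 5 (OFFSET 5): -3+5=2, 11+5=16, -3+5=2, 13+5=18, -3+5=2, 5+5=10 -> [2, 16, 2, 18, 2, 10]
Output sum: 50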